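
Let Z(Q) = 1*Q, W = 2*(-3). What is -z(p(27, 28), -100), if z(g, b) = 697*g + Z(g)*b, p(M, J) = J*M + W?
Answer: -447750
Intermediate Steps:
W = -6
p(M, J) = -6 + J*M (p(M, J) = J*M - 6 = -6 + J*M)
Z(Q) = Q
z(g, b) = 697*g + b*g (z(g, b) = 697*g + g*b = 697*g + b*g)
-z(p(27, 28), -100) = -(-6 + 28*27)*(697 - 100) = -(-6 + 756)*597 = -750*597 = -1*447750 = -447750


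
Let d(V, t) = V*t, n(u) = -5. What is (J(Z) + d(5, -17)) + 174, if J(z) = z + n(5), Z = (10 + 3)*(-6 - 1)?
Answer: -7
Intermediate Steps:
Z = -91 (Z = 13*(-7) = -91)
J(z) = -5 + z (J(z) = z - 5 = -5 + z)
(J(Z) + d(5, -17)) + 174 = ((-5 - 91) + 5*(-17)) + 174 = (-96 - 85) + 174 = -181 + 174 = -7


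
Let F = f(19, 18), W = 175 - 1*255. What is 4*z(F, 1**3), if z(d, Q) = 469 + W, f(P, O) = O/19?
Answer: 1556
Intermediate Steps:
f(P, O) = O/19 (f(P, O) = O*(1/19) = O/19)
W = -80 (W = 175 - 255 = -80)
F = 18/19 (F = (1/19)*18 = 18/19 ≈ 0.94737)
z(d, Q) = 389 (z(d, Q) = 469 - 80 = 389)
4*z(F, 1**3) = 4*389 = 1556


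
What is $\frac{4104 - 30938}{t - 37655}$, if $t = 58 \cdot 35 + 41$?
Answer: $\frac{13417}{17792} \approx 0.7541$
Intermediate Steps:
$t = 2071$ ($t = 2030 + 41 = 2071$)
$\frac{4104 - 30938}{t - 37655} = \frac{4104 - 30938}{2071 - 37655} = - \frac{26834}{-35584} = \left(-26834\right) \left(- \frac{1}{35584}\right) = \frac{13417}{17792}$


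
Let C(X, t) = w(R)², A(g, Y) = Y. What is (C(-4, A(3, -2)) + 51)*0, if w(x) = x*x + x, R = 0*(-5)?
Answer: 0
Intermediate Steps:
R = 0
w(x) = x + x² (w(x) = x² + x = x + x²)
C(X, t) = 0 (C(X, t) = (0*(1 + 0))² = (0*1)² = 0² = 0)
(C(-4, A(3, -2)) + 51)*0 = (0 + 51)*0 = 51*0 = 0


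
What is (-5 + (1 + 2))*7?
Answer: -14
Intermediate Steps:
(-5 + (1 + 2))*7 = (-5 + 3)*7 = -2*7 = -14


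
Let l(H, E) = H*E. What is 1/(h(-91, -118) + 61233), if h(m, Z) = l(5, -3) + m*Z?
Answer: 1/71956 ≈ 1.3897e-5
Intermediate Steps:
l(H, E) = E*H
h(m, Z) = -15 + Z*m (h(m, Z) = -3*5 + m*Z = -15 + Z*m)
1/(h(-91, -118) + 61233) = 1/((-15 - 118*(-91)) + 61233) = 1/((-15 + 10738) + 61233) = 1/(10723 + 61233) = 1/71956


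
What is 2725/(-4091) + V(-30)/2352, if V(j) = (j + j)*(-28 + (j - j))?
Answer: 1380/28637 ≈ 0.048189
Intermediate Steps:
V(j) = -56*j (V(j) = (2*j)*(-28 + 0) = (2*j)*(-28) = -56*j)
2725/(-4091) + V(-30)/2352 = 2725/(-4091) - 56*(-30)/2352 = 2725*(-1/4091) + 1680*(1/2352) = -2725/4091 + 5/7 = 1380/28637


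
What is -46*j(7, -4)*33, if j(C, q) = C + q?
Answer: -4554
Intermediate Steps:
-46*j(7, -4)*33 = -46*(7 - 4)*33 = -46*3*33 = -138*33 = -4554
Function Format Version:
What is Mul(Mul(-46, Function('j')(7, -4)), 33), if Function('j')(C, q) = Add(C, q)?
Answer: -4554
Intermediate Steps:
Mul(Mul(-46, Function('j')(7, -4)), 33) = Mul(Mul(-46, Add(7, -4)), 33) = Mul(Mul(-46, 3), 33) = Mul(-138, 33) = -4554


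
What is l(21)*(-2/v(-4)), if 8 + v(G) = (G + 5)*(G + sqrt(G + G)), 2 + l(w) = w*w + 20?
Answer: 1377/19 + 459*I*sqrt(2)/38 ≈ 72.474 + 17.082*I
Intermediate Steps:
l(w) = 18 + w**2 (l(w) = -2 + (w*w + 20) = -2 + (w**2 + 20) = -2 + (20 + w**2) = 18 + w**2)
v(G) = -8 + (5 + G)*(G + sqrt(2)*sqrt(G)) (v(G) = -8 + (G + 5)*(G + sqrt(G + G)) = -8 + (5 + G)*(G + sqrt(2*G)) = -8 + (5 + G)*(G + sqrt(2)*sqrt(G)))
l(21)*(-2/v(-4)) = (18 + 21**2)*(-2/(-8 + (-4)**2 + 5*(-4) + sqrt(2)*(-4)**(3/2) + 5*sqrt(2)*sqrt(-4))) = (18 + 441)*(-2/(-8 + 16 - 20 + sqrt(2)*(-8*I) + 5*sqrt(2)*(2*I))) = 459*(-2/(-8 + 16 - 20 - 8*I*sqrt(2) + 10*I*sqrt(2))) = 459*(-2/(-12 + 2*I*sqrt(2))) = -918/(-12 + 2*I*sqrt(2))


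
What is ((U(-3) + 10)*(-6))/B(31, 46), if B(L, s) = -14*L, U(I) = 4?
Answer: 6/31 ≈ 0.19355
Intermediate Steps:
((U(-3) + 10)*(-6))/B(31, 46) = ((4 + 10)*(-6))/((-14*31)) = (14*(-6))/(-434) = -84*(-1/434) = 6/31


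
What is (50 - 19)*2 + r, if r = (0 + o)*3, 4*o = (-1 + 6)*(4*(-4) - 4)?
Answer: -13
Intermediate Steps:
o = -25 (o = ((-1 + 6)*(4*(-4) - 4))/4 = (5*(-16 - 4))/4 = (5*(-20))/4 = (1/4)*(-100) = -25)
r = -75 (r = (0 - 25)*3 = -25*3 = -75)
(50 - 19)*2 + r = (50 - 19)*2 - 75 = 31*2 - 75 = 62 - 75 = -13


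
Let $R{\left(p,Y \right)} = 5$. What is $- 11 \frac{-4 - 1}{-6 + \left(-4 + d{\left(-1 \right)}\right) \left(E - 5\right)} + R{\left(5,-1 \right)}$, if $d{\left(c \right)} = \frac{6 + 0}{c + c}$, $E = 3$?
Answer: $\frac{95}{8} \approx 11.875$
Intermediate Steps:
$d{\left(c \right)} = \frac{3}{c}$ ($d{\left(c \right)} = \frac{6}{2 c} = 6 \frac{1}{2 c} = \frac{3}{c}$)
$- 11 \frac{-4 - 1}{-6 + \left(-4 + d{\left(-1 \right)}\right) \left(E - 5\right)} + R{\left(5,-1 \right)} = - 11 \frac{-4 - 1}{-6 + \left(-4 + \frac{3}{-1}\right) \left(3 - 5\right)} + 5 = - 11 \left(- \frac{5}{-6 + \left(-4 + 3 \left(-1\right)\right) \left(-2\right)}\right) + 5 = - 11 \left(- \frac{5}{-6 + \left(-4 - 3\right) \left(-2\right)}\right) + 5 = - 11 \left(- \frac{5}{-6 - -14}\right) + 5 = - 11 \left(- \frac{5}{-6 + 14}\right) + 5 = - 11 \left(- \frac{5}{8}\right) + 5 = - 11 \left(\left(-5\right) \frac{1}{8}\right) + 5 = \left(-11\right) \left(- \frac{5}{8}\right) + 5 = \frac{55}{8} + 5 = \frac{95}{8}$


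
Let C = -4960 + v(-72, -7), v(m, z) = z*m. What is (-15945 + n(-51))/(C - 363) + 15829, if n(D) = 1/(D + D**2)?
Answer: 194554534799/12288450 ≈ 15832.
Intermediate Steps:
v(m, z) = m*z
C = -4456 (C = -4960 - 72*(-7) = -4960 + 504 = -4456)
(-15945 + n(-51))/(C - 363) + 15829 = (-15945 + 1/((-51)*(1 - 51)))/(-4456 - 363) + 15829 = (-15945 - 1/51/(-50))/(-4819) + 15829 = (-15945 - 1/51*(-1/50))*(-1/4819) + 15829 = (-15945 + 1/2550)*(-1/4819) + 15829 = -40659749/2550*(-1/4819) + 15829 = 40659749/12288450 + 15829 = 194554534799/12288450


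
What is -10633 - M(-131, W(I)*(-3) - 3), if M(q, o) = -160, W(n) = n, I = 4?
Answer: -10473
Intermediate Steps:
-10633 - M(-131, W(I)*(-3) - 3) = -10633 - 1*(-160) = -10633 + 160 = -10473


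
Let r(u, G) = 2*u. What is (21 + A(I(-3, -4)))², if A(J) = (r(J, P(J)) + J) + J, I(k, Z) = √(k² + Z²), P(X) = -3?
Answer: 1681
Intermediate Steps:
I(k, Z) = √(Z² + k²)
A(J) = 4*J (A(J) = (2*J + J) + J = 3*J + J = 4*J)
(21 + A(I(-3, -4)))² = (21 + 4*√((-4)² + (-3)²))² = (21 + 4*√(16 + 9))² = (21 + 4*√25)² = (21 + 4*5)² = (21 + 20)² = 41² = 1681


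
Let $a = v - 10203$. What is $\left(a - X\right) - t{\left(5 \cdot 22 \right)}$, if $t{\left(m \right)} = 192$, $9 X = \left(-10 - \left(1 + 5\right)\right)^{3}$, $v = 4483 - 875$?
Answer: $- \frac{56987}{9} \approx -6331.9$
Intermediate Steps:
$v = 3608$ ($v = 4483 - 875 = 3608$)
$a = -6595$ ($a = 3608 - 10203 = -6595$)
$X = - \frac{4096}{9}$ ($X = \frac{\left(-10 - \left(1 + 5\right)\right)^{3}}{9} = \frac{\left(-10 - 6\right)^{3}}{9} = \frac{\left(-16\right)^{3}}{9} = \frac{1}{9} \left(-4096\right) = - \frac{4096}{9} \approx -455.11$)
$\left(a - X\right) - t{\left(5 \cdot 22 \right)} = \left(-6595 - - \frac{4096}{9}\right) - 192 = \left(-6595 + \frac{4096}{9}\right) - 192 = - \frac{55259}{9} - 192 = - \frac{56987}{9}$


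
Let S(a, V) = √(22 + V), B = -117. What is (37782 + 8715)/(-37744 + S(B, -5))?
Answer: -1754982768/1424609519 - 46497*√17/1424609519 ≈ -1.2320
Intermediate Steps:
(37782 + 8715)/(-37744 + S(B, -5)) = (37782 + 8715)/(-37744 + √(22 - 5)) = 46497/(-37744 + √17)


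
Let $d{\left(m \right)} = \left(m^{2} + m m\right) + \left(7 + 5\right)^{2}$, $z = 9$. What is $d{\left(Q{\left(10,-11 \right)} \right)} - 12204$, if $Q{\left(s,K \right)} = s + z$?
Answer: $-11338$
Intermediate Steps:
$Q{\left(s,K \right)} = 9 + s$ ($Q{\left(s,K \right)} = s + 9 = 9 + s$)
$d{\left(m \right)} = 144 + 2 m^{2}$ ($d{\left(m \right)} = \left(m^{2} + m^{2}\right) + 12^{2} = 2 m^{2} + 144 = 144 + 2 m^{2}$)
$d{\left(Q{\left(10,-11 \right)} \right)} - 12204 = \left(144 + 2 \left(9 + 10\right)^{2}\right) - 12204 = \left(144 + 2 \cdot 19^{2}\right) - 12204 = \left(144 + 2 \cdot 361\right) - 12204 = \left(144 + 722\right) - 12204 = 866 - 12204 = -11338$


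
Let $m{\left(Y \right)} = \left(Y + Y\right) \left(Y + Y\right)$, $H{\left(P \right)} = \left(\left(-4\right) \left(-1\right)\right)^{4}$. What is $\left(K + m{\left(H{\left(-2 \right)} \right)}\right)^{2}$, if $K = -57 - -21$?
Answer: $68700603664$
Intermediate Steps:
$H{\left(P \right)} = 256$ ($H{\left(P \right)} = 4^{4} = 256$)
$m{\left(Y \right)} = 4 Y^{2}$ ($m{\left(Y \right)} = 2 Y 2 Y = 4 Y^{2}$)
$K = -36$ ($K = -57 + 21 = -36$)
$\left(K + m{\left(H{\left(-2 \right)} \right)}\right)^{2} = \left(-36 + 4 \cdot 256^{2}\right)^{2} = \left(-36 + 4 \cdot 65536\right)^{2} = \left(-36 + 262144\right)^{2} = 262108^{2} = 68700603664$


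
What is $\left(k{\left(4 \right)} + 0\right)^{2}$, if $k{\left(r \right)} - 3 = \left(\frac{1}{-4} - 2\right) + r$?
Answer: $\frac{361}{16} \approx 22.563$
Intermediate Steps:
$k{\left(r \right)} = \frac{3}{4} + r$ ($k{\left(r \right)} = 3 + \left(\left(\frac{1}{-4} - 2\right) + r\right) = 3 + \left(\left(- \frac{1}{4} + \left(-4 + 2\right)\right) + r\right) = 3 + \left(\left(- \frac{1}{4} - 2\right) + r\right) = 3 + \left(- \frac{9}{4} + r\right) = \frac{3}{4} + r$)
$\left(k{\left(4 \right)} + 0\right)^{2} = \left(\left(\frac{3}{4} + 4\right) + 0\right)^{2} = \left(\frac{19}{4} + 0\right)^{2} = \left(\frac{19}{4}\right)^{2} = \frac{361}{16}$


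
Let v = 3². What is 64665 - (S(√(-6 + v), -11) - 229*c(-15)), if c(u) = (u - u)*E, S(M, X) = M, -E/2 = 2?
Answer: 64665 - √3 ≈ 64663.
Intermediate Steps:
v = 9
E = -4 (E = -2*2 = -4)
c(u) = 0 (c(u) = (u - u)*(-4) = 0*(-4) = 0)
64665 - (S(√(-6 + v), -11) - 229*c(-15)) = 64665 - (√(-6 + 9) - 229*0) = 64665 - (√3 + 0) = 64665 - √3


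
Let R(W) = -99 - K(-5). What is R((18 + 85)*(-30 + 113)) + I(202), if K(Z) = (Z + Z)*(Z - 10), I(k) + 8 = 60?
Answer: -197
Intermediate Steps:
I(k) = 52 (I(k) = -8 + 60 = 52)
K(Z) = 2*Z*(-10 + Z) (K(Z) = (2*Z)*(-10 + Z) = 2*Z*(-10 + Z))
R(W) = -249 (R(W) = -99 - 2*(-5)*(-10 - 5) = -99 - 2*(-5)*(-15) = -99 - 1*150 = -99 - 150 = -249)
R((18 + 85)*(-30 + 113)) + I(202) = -249 + 52 = -197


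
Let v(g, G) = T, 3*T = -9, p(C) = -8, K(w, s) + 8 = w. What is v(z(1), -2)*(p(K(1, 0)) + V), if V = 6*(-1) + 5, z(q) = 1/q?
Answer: 27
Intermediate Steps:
K(w, s) = -8 + w
z(q) = 1/q
T = -3 (T = (1/3)*(-9) = -3)
v(g, G) = -3
V = -1 (V = -6 + 5 = -1)
v(z(1), -2)*(p(K(1, 0)) + V) = -3*(-8 - 1) = -3*(-9) = 27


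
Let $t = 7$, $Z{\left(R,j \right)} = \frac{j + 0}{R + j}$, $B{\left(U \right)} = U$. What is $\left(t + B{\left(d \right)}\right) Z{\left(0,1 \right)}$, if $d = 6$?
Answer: $13$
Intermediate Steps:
$Z{\left(R,j \right)} = \frac{j}{R + j}$
$\left(t + B{\left(d \right)}\right) Z{\left(0,1 \right)} = \left(7 + 6\right) 1 \frac{1}{0 + 1} = 13 \cdot 1 \cdot 1^{-1} = 13 \cdot 1 \cdot 1 = 13 \cdot 1 = 13$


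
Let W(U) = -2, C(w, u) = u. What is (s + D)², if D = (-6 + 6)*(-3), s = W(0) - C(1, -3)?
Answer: 1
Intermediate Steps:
s = 1 (s = -2 - 1*(-3) = -2 + 3 = 1)
D = 0 (D = 0*(-3) = 0)
(s + D)² = (1 + 0)² = 1² = 1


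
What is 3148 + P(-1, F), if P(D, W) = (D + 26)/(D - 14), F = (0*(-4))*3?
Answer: 9439/3 ≈ 3146.3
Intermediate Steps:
F = 0 (F = 0*3 = 0)
P(D, W) = (26 + D)/(-14 + D)
3148 + P(-1, F) = 3148 + (26 - 1)/(-14 - 1) = 3148 + 25/(-15) = 3148 - 1/15*25 = 3148 - 5/3 = 9439/3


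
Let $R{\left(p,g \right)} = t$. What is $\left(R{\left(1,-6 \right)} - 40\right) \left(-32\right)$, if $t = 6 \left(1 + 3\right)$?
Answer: $512$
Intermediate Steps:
$t = 24$ ($t = 6 \cdot 4 = 24$)
$R{\left(p,g \right)} = 24$
$\left(R{\left(1,-6 \right)} - 40\right) \left(-32\right) = \left(24 - 40\right) \left(-32\right) = \left(-16\right) \left(-32\right) = 512$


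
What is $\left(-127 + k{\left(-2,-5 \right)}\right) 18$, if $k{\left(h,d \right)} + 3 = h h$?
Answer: $-2268$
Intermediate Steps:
$k{\left(h,d \right)} = -3 + h^{2}$ ($k{\left(h,d \right)} = -3 + h h = -3 + h^{2}$)
$\left(-127 + k{\left(-2,-5 \right)}\right) 18 = \left(-127 - \left(3 - \left(-2\right)^{2}\right)\right) 18 = \left(-127 + \left(-3 + 4\right)\right) 18 = \left(-127 + 1\right) 18 = \left(-126\right) 18 = -2268$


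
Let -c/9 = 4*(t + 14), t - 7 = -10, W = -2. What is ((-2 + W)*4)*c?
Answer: 6336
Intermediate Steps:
t = -3 (t = 7 - 10 = -3)
c = -396 (c = -36*(-3 + 14) = -36*11 = -9*44 = -396)
((-2 + W)*4)*c = ((-2 - 2)*4)*(-396) = -4*4*(-396) = -16*(-396) = 6336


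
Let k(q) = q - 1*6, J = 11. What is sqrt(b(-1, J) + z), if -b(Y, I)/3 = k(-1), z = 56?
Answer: sqrt(77) ≈ 8.7750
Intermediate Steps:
k(q) = -6 + q (k(q) = q - 6 = -6 + q)
b(Y, I) = 21 (b(Y, I) = -3*(-6 - 1) = -3*(-7) = 21)
sqrt(b(-1, J) + z) = sqrt(21 + 56) = sqrt(77)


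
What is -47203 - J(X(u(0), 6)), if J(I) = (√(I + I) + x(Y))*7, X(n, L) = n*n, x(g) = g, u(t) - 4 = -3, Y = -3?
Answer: -47182 - 7*√2 ≈ -47192.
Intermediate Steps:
u(t) = 1 (u(t) = 4 - 3 = 1)
X(n, L) = n²
J(I) = -21 + 7*√2*√I (J(I) = (√(I + I) - 3)*7 = (√(2*I) - 3)*7 = (√2*√I - 3)*7 = (-3 + √2*√I)*7 = -21 + 7*√2*√I)
-47203 - J(X(u(0), 6)) = -47203 - (-21 + 7*√2*√(1²)) = -47203 - (-21 + 7*√2*√1) = -47203 - (-21 + 7*√2*1) = -47203 - (-21 + 7*√2) = -47203 + (21 - 7*√2) = -47182 - 7*√2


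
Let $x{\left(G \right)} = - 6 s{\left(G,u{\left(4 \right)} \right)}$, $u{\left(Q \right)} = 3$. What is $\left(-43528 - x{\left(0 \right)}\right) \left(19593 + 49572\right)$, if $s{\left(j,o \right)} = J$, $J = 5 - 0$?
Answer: $-3008539170$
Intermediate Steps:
$J = 5$ ($J = 5 + 0 = 5$)
$s{\left(j,o \right)} = 5$
$x{\left(G \right)} = -30$ ($x{\left(G \right)} = \left(-6\right) 5 = -30$)
$\left(-43528 - x{\left(0 \right)}\right) \left(19593 + 49572\right) = \left(-43528 - -30\right) \left(19593 + 49572\right) = \left(-43528 + 30\right) 69165 = \left(-43498\right) 69165 = -3008539170$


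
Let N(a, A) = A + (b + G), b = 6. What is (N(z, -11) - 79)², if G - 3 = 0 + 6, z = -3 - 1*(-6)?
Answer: 5625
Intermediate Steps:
z = 3 (z = -3 + 6 = 3)
G = 9 (G = 3 + (0 + 6) = 3 + 6 = 9)
N(a, A) = 15 + A (N(a, A) = A + (6 + 9) = A + 15 = 15 + A)
(N(z, -11) - 79)² = ((15 - 11) - 79)² = (4 - 79)² = (-75)² = 5625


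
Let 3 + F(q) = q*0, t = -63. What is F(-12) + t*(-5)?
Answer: 312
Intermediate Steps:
F(q) = -3 (F(q) = -3 + q*0 = -3 + 0 = -3)
F(-12) + t*(-5) = -3 - 63*(-5) = -3 + 315 = 312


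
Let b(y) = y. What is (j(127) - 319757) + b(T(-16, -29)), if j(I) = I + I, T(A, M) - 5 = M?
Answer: -319527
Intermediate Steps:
T(A, M) = 5 + M
j(I) = 2*I
(j(127) - 319757) + b(T(-16, -29)) = (2*127 - 319757) + (5 - 29) = (254 - 319757) - 24 = -319503 - 24 = -319527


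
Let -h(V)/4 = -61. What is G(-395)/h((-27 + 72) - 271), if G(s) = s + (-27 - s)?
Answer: -27/244 ≈ -0.11066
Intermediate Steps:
G(s) = -27
h(V) = 244 (h(V) = -4*(-61) = 244)
G(-395)/h((-27 + 72) - 271) = -27/244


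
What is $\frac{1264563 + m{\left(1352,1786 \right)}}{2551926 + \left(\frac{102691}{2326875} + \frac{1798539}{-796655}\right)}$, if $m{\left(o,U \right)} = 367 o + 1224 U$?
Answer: $\frac{1463253816019276875}{946108698596046346} \approx 1.5466$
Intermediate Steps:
$\frac{1264563 + m{\left(1352,1786 \right)}}{2551926 + \left(\frac{102691}{2326875} + \frac{1798539}{-796655}\right)} = \frac{1264563 + \left(367 \cdot 1352 + 1224 \cdot 1786\right)}{2551926 + \left(\frac{102691}{2326875} + \frac{1798539}{-796655}\right)} = \frac{1264563 + \left(496184 + 2186064\right)}{2551926 + \left(102691 \cdot \frac{1}{2326875} + 1798539 \left(- \frac{1}{796655}\right)\right)} = \frac{1264563 + 2682248}{2551926 + \left(\frac{102691}{2326875} - \frac{1798539}{796655}\right)} = \frac{3946811}{2551926 - \frac{820633227404}{370743320625}} = \frac{3946811}{\frac{946108698596046346}{370743320625}} = 3946811 \cdot \frac{370743320625}{946108698596046346} = \frac{1463253816019276875}{946108698596046346}$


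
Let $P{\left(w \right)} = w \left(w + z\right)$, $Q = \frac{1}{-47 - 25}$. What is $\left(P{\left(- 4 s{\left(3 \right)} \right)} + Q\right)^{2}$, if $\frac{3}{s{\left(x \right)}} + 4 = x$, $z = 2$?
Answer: $\frac{146289025}{5184} \approx 28219.0$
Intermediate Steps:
$s{\left(x \right)} = \frac{3}{-4 + x}$
$Q = - \frac{1}{72}$ ($Q = \frac{1}{-72} = - \frac{1}{72} \approx -0.013889$)
$P{\left(w \right)} = w \left(2 + w\right)$ ($P{\left(w \right)} = w \left(w + 2\right) = w \left(2 + w\right)$)
$\left(P{\left(- 4 s{\left(3 \right)} \right)} + Q\right)^{2} = \left(- 4 \frac{3}{-4 + 3} \left(2 - 4 \frac{3}{-4 + 3}\right) - \frac{1}{72}\right)^{2} = \left(- 4 \frac{3}{-1} \left(2 - 4 \frac{3}{-1}\right) - \frac{1}{72}\right)^{2} = \left(- 4 \cdot 3 \left(-1\right) \left(2 - 4 \cdot 3 \left(-1\right)\right) - \frac{1}{72}\right)^{2} = \left(\left(-4\right) \left(-3\right) \left(2 - -12\right) - \frac{1}{72}\right)^{2} = \left(12 \left(2 + 12\right) - \frac{1}{72}\right)^{2} = \left(12 \cdot 14 - \frac{1}{72}\right)^{2} = \left(168 - \frac{1}{72}\right)^{2} = \left(\frac{12095}{72}\right)^{2} = \frac{146289025}{5184}$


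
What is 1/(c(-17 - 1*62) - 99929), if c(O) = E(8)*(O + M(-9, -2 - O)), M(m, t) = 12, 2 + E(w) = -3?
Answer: -1/99594 ≈ -1.0041e-5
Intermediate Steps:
E(w) = -5 (E(w) = -2 - 3 = -5)
c(O) = -60 - 5*O (c(O) = -5*(O + 12) = -5*(12 + O) = -60 - 5*O)
1/(c(-17 - 1*62) - 99929) = 1/((-60 - 5*(-17 - 1*62)) - 99929) = 1/((-60 - 5*(-17 - 62)) - 99929) = 1/((-60 - 5*(-79)) - 99929) = 1/((-60 + 395) - 99929) = 1/(335 - 99929) = 1/(-99594) = -1/99594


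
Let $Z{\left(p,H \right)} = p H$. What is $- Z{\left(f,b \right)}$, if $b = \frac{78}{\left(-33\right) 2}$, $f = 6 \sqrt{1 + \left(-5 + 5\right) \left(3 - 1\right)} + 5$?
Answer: $13$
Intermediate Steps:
$f = 11$ ($f = 6 \sqrt{1 + 0 \cdot 2} + 5 = 6 \sqrt{1 + 0} + 5 = 6 \sqrt{1} + 5 = 6 \cdot 1 + 5 = 6 + 5 = 11$)
$b = - \frac{13}{11}$ ($b = \frac{78}{-66} = 78 \left(- \frac{1}{66}\right) = - \frac{13}{11} \approx -1.1818$)
$Z{\left(p,H \right)} = H p$
$- Z{\left(f,b \right)} = - \frac{\left(-13\right) 11}{11} = \left(-1\right) \left(-13\right) = 13$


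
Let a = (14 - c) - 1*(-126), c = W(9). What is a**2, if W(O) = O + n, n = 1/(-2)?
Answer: 69169/4 ≈ 17292.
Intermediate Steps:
n = -1/2 ≈ -0.50000
W(O) = -1/2 + O (W(O) = O - 1/2 = -1/2 + O)
c = 17/2 (c = -1/2 + 9 = 17/2 ≈ 8.5000)
a = 263/2 (a = (14 - 1*17/2) - 1*(-126) = (14 - 17/2) + 126 = 11/2 + 126 = 263/2 ≈ 131.50)
a**2 = (263/2)**2 = 69169/4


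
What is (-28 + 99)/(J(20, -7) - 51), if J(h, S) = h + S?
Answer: -71/38 ≈ -1.8684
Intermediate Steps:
J(h, S) = S + h
(-28 + 99)/(J(20, -7) - 51) = (-28 + 99)/((-7 + 20) - 51) = 71/(13 - 51) = 71/(-38) = 71*(-1/38) = -71/38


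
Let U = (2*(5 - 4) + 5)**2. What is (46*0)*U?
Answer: 0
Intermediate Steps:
U = 49 (U = (2*1 + 5)**2 = (2 + 5)**2 = 7**2 = 49)
(46*0)*U = (46*0)*49 = 0*49 = 0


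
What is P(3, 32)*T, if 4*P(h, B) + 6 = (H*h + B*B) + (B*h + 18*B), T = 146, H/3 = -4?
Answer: 60371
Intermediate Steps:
H = -12 (H = 3*(-4) = -12)
P(h, B) = -3/2 - 3*h + B**2/4 + 9*B/2 + B*h/4 (P(h, B) = -3/2 + ((-12*h + B*B) + (B*h + 18*B))/4 = -3/2 + ((-12*h + B**2) + (18*B + B*h))/4 = -3/2 + ((B**2 - 12*h) + (18*B + B*h))/4 = -3/2 + (B**2 - 12*h + 18*B + B*h)/4 = -3/2 + (-3*h + B**2/4 + 9*B/2 + B*h/4) = -3/2 - 3*h + B**2/4 + 9*B/2 + B*h/4)
P(3, 32)*T = (-3/2 - 3*3 + (1/4)*32**2 + (9/2)*32 + (1/4)*32*3)*146 = (-3/2 - 9 + (1/4)*1024 + 144 + 24)*146 = (-3/2 - 9 + 256 + 144 + 24)*146 = (827/2)*146 = 60371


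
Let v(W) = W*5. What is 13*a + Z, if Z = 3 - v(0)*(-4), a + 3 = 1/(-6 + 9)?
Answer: -95/3 ≈ -31.667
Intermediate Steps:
v(W) = 5*W
a = -8/3 (a = -3 + 1/(-6 + 9) = -3 + 1/3 = -3 + ⅓ = -8/3 ≈ -2.6667)
Z = 3 (Z = 3 - 5*0*(-4) = 3 - 0*(-4) = 3 - 1*0 = 3 + 0 = 3)
13*a + Z = 13*(-8/3) + 3 = -104/3 + 3 = -95/3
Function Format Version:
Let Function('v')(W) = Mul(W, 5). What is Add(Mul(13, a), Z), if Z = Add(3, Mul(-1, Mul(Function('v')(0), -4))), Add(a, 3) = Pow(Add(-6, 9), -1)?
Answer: Rational(-95, 3) ≈ -31.667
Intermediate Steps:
Function('v')(W) = Mul(5, W)
a = Rational(-8, 3) (a = Add(-3, Pow(Add(-6, 9), -1)) = Add(-3, Pow(3, -1)) = Add(-3, Rational(1, 3)) = Rational(-8, 3) ≈ -2.6667)
Z = 3 (Z = Add(3, Mul(-1, Mul(Mul(5, 0), -4))) = Add(3, Mul(-1, Mul(0, -4))) = Add(3, Mul(-1, 0)) = Add(3, 0) = 3)
Add(Mul(13, a), Z) = Add(Mul(13, Rational(-8, 3)), 3) = Add(Rational(-104, 3), 3) = Rational(-95, 3)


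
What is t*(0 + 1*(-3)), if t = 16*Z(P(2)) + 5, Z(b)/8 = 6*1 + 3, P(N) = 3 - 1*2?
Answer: -3471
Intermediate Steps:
P(N) = 1 (P(N) = 3 - 2 = 1)
Z(b) = 72 (Z(b) = 8*(6*1 + 3) = 8*(6 + 3) = 8*9 = 72)
t = 1157 (t = 16*72 + 5 = 1152 + 5 = 1157)
t*(0 + 1*(-3)) = 1157*(0 + 1*(-3)) = 1157*(0 - 3) = 1157*(-3) = -3471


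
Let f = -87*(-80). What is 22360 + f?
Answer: 29320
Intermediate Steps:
f = 6960
22360 + f = 22360 + 6960 = 29320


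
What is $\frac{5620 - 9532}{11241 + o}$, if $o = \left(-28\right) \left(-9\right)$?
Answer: $- \frac{1304}{3831} \approx -0.34038$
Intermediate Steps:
$o = 252$
$\frac{5620 - 9532}{11241 + o} = \frac{5620 - 9532}{11241 + 252} = - \frac{3912}{11493} = \left(-3912\right) \frac{1}{11493} = - \frac{1304}{3831}$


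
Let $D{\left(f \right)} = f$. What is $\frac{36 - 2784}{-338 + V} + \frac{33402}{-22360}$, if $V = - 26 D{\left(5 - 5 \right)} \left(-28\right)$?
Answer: $\frac{964527}{145340} \approx 6.6364$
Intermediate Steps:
$V = 0$ ($V = - 26 \left(5 - 5\right) \left(-28\right) = \left(-26\right) 0 \left(-28\right) = 0 \left(-28\right) = 0$)
$\frac{36 - 2784}{-338 + V} + \frac{33402}{-22360} = \frac{36 - 2784}{-338 + 0} + \frac{33402}{-22360} = \frac{36 - 2784}{-338} + 33402 \left(- \frac{1}{22360}\right) = \left(-2748\right) \left(- \frac{1}{338}\right) - \frac{16701}{11180} = \frac{1374}{169} - \frac{16701}{11180} = \frac{964527}{145340}$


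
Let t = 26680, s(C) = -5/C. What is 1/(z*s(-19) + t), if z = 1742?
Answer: 19/515630 ≈ 3.6848e-5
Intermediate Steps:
1/(z*s(-19) + t) = 1/(1742*(-5/(-19)) + 26680) = 1/(1742*(-5*(-1/19)) + 26680) = 1/(1742*(5/19) + 26680) = 1/(8710/19 + 26680) = 1/(515630/19) = 19/515630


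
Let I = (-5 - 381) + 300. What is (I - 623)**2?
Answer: 502681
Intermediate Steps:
I = -86 (I = -386 + 300 = -86)
(I - 623)**2 = (-86 - 623)**2 = (-709)**2 = 502681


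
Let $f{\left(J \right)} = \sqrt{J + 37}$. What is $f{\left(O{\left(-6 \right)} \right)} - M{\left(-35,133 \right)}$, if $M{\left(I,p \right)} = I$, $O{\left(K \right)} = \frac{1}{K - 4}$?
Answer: $35 + \frac{3 \sqrt{410}}{10} \approx 41.075$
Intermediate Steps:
$O{\left(K \right)} = \frac{1}{-4 + K}$
$f{\left(J \right)} = \sqrt{37 + J}$
$f{\left(O{\left(-6 \right)} \right)} - M{\left(-35,133 \right)} = \sqrt{37 + \frac{1}{-4 - 6}} - -35 = \sqrt{37 + \frac{1}{-10}} + 35 = \sqrt{37 - \frac{1}{10}} + 35 = \sqrt{\frac{369}{10}} + 35 = \frac{3 \sqrt{410}}{10} + 35 = 35 + \frac{3 \sqrt{410}}{10}$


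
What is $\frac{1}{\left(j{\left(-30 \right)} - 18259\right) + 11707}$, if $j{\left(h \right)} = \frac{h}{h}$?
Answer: $- \frac{1}{6551} \approx -0.00015265$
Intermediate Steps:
$j{\left(h \right)} = 1$
$\frac{1}{\left(j{\left(-30 \right)} - 18259\right) + 11707} = \frac{1}{\left(1 - 18259\right) + 11707} = \frac{1}{-18258 + 11707} = \frac{1}{-6551} = - \frac{1}{6551}$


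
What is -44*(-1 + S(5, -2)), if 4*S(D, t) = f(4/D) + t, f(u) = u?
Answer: 286/5 ≈ 57.200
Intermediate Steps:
S(D, t) = 1/D + t/4 (S(D, t) = (4/D + t)/4 = (t + 4/D)/4 = 1/D + t/4)
-44*(-1 + S(5, -2)) = -44*(-1 + (1/5 + (¼)*(-2))) = -44*(-1 + (⅕ - ½)) = -44*(-1 - 3/10) = -44*(-13/10) = 286/5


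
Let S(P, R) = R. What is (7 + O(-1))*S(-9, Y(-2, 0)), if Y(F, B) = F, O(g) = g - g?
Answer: -14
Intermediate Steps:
O(g) = 0
(7 + O(-1))*S(-9, Y(-2, 0)) = (7 + 0)*(-2) = 7*(-2) = -14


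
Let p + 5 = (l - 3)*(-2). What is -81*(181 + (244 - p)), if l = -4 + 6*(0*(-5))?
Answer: -33696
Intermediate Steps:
l = -4 (l = -4 + 6*0 = -4 + 0 = -4)
p = 9 (p = -5 + (-4 - 3)*(-2) = -5 - 7*(-2) = -5 + 14 = 9)
-81*(181 + (244 - p)) = -81*(181 + (244 - 1*9)) = -81*(181 + (244 - 9)) = -81*(181 + 235) = -81*416 = -33696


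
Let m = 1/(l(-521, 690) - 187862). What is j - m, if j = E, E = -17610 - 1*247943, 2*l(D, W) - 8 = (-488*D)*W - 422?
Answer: -23243187817524/87527491 ≈ -2.6555e+5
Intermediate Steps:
l(D, W) = -207 - 244*D*W (l(D, W) = 4 + ((-488*D)*W - 422)/2 = 4 + (-488*D*W - 422)/2 = 4 + (-422 - 488*D*W)/2 = 4 + (-211 - 244*D*W) = -207 - 244*D*W)
m = 1/87527491 (m = 1/((-207 - 244*(-521)*690) - 187862) = 1/((-207 + 87715560) - 187862) = 1/(87715353 - 187862) = 1/87527491 ≈ 1.1425e-8)
E = -265553 (E = -17610 - 247943 = -265553)
j = -265553
j - m = -265553 - 1*1/87527491 = -265553 - 1/87527491 = -23243187817524/87527491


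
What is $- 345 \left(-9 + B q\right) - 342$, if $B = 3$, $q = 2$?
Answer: $693$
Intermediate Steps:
$- 345 \left(-9 + B q\right) - 342 = - 345 \left(-9 + 3 \cdot 2\right) - 342 = - 345 \left(-9 + 6\right) - 342 = \left(-345\right) \left(-3\right) - 342 = 1035 - 342 = 693$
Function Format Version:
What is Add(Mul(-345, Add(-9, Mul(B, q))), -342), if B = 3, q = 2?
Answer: 693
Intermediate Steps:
Add(Mul(-345, Add(-9, Mul(B, q))), -342) = Add(Mul(-345, Add(-9, Mul(3, 2))), -342) = Add(Mul(-345, Add(-9, 6)), -342) = Add(Mul(-345, -3), -342) = Add(1035, -342) = 693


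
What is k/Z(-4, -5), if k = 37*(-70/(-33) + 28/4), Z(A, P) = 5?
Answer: 11137/165 ≈ 67.497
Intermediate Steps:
k = 11137/33 (k = 37*(-70*(-1/33) + 28*(1/4)) = 37*(70/33 + 7) = 37*(301/33) = 11137/33 ≈ 337.48)
k/Z(-4, -5) = (11137/33)/5 = (1/5)*(11137/33) = 11137/165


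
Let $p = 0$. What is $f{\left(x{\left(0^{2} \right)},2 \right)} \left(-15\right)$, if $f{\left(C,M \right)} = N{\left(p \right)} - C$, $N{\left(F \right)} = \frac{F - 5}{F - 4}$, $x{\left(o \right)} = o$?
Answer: $- \frac{75}{4} \approx -18.75$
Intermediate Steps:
$N{\left(F \right)} = \frac{-5 + F}{-4 + F}$
$f{\left(C,M \right)} = \frac{5}{4} - C$ ($f{\left(C,M \right)} = \frac{-5 + 0}{-4 + 0} - C = \frac{1}{-4} \left(-5\right) - C = \left(- \frac{1}{4}\right) \left(-5\right) - C = \frac{5}{4} - C$)
$f{\left(x{\left(0^{2} \right)},2 \right)} \left(-15\right) = \left(\frac{5}{4} - 0^{2}\right) \left(-15\right) = \left(\frac{5}{4} - 0\right) \left(-15\right) = \left(\frac{5}{4} + 0\right) \left(-15\right) = \frac{5}{4} \left(-15\right) = - \frac{75}{4}$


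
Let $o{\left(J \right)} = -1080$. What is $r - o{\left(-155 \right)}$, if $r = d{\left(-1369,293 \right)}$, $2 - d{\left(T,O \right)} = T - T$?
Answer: $1082$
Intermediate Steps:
$d{\left(T,O \right)} = 2$ ($d{\left(T,O \right)} = 2 - \left(T - T\right) = 2 - 0 = 2 + 0 = 2$)
$r = 2$
$r - o{\left(-155 \right)} = 2 - -1080 = 2 + 1080 = 1082$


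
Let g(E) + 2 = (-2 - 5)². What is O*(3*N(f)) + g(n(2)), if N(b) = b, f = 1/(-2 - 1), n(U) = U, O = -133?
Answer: 180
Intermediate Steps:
g(E) = 47 (g(E) = -2 + (-2 - 5)² = -2 + (-7)² = -2 + 49 = 47)
f = -⅓ (f = 1/(-3) = -⅓ ≈ -0.33333)
O*(3*N(f)) + g(n(2)) = -399*(-1)/3 + 47 = -133*(-1) + 47 = 133 + 47 = 180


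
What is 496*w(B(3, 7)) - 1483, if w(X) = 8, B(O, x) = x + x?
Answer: 2485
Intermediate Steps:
B(O, x) = 2*x
496*w(B(3, 7)) - 1483 = 496*8 - 1483 = 3968 - 1483 = 2485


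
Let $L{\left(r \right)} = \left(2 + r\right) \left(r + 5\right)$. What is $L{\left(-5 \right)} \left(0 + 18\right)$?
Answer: $0$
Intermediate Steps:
$L{\left(r \right)} = \left(2 + r\right) \left(5 + r\right)$
$L{\left(-5 \right)} \left(0 + 18\right) = \left(10 + \left(-5\right)^{2} + 7 \left(-5\right)\right) \left(0 + 18\right) = \left(10 + 25 - 35\right) 18 = 0 \cdot 18 = 0$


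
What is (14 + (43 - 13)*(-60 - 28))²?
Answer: 6895876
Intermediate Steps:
(14 + (43 - 13)*(-60 - 28))² = (14 + 30*(-88))² = (14 - 2640)² = (-2626)² = 6895876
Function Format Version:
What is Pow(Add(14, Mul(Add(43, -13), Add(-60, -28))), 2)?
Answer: 6895876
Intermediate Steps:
Pow(Add(14, Mul(Add(43, -13), Add(-60, -28))), 2) = Pow(Add(14, Mul(30, -88)), 2) = Pow(Add(14, -2640), 2) = Pow(-2626, 2) = 6895876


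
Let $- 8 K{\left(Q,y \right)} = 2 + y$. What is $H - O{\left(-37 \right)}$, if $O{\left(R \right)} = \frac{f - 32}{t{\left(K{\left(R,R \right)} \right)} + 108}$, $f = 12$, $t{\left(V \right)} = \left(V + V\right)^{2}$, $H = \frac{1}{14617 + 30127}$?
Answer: $\frac{14321033}{132129032} \approx 0.10839$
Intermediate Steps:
$H = \frac{1}{44744} \approx 2.2349 \cdot 10^{-5}$
$K{\left(Q,y \right)} = - \frac{1}{4} - \frac{y}{8}$ ($K{\left(Q,y \right)} = - \frac{2 + y}{8} = - \frac{1}{4} - \frac{y}{8}$)
$t{\left(V \right)} = 4 V^{2}$ ($t{\left(V \right)} = \left(2 V\right)^{2} = 4 V^{2}$)
$O{\left(R \right)} = - \frac{20}{108 + 4 \left(- \frac{1}{4} - \frac{R}{8}\right)^{2}}$ ($O{\left(R \right)} = \frac{12 - 32}{4 \left(- \frac{1}{4} - \frac{R}{8}\right)^{2} + 108} = - \frac{20}{108 + 4 \left(- \frac{1}{4} - \frac{R}{8}\right)^{2}}$)
$H - O{\left(-37 \right)} = \frac{1}{44744} - - \frac{320}{1728 + \left(2 - 37\right)^{2}} = \frac{1}{44744} - - \frac{320}{1728 + \left(-35\right)^{2}} = \frac{1}{44744} - - \frac{320}{1728 + 1225} = \frac{1}{44744} - - \frac{320}{2953} = \frac{1}{44744} + \frac{320}{2953} = \frac{14321033}{132129032}$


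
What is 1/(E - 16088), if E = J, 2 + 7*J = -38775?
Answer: -7/151393 ≈ -4.6237e-5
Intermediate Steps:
J = -38777/7 (J = -2/7 + (⅐)*(-38775) = -2/7 - 38775/7 = -38777/7 ≈ -5539.6)
E = -38777/7 ≈ -5539.6
1/(E - 16088) = 1/(-38777/7 - 16088) = 1/(-151393/7) = -7/151393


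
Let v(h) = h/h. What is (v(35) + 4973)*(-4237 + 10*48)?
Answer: -18687318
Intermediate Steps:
v(h) = 1
(v(35) + 4973)*(-4237 + 10*48) = (1 + 4973)*(-4237 + 10*48) = 4974*(-4237 + 480) = 4974*(-3757) = -18687318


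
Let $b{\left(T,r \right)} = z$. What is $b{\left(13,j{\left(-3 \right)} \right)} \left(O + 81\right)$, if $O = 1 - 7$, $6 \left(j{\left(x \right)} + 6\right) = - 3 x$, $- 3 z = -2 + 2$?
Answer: $0$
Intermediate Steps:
$z = 0$ ($z = - \frac{-2 + 2}{3} = \left(- \frac{1}{3}\right) 0 = 0$)
$j{\left(x \right)} = -6 - \frac{x}{2}$ ($j{\left(x \right)} = -6 + \frac{\left(-3\right) x}{6} = -6 - \frac{x}{2}$)
$O = -6$ ($O = 1 - 7 = -6$)
$b{\left(T,r \right)} = 0$
$b{\left(13,j{\left(-3 \right)} \right)} \left(O + 81\right) = 0 \left(-6 + 81\right) = 0 \cdot 75 = 0$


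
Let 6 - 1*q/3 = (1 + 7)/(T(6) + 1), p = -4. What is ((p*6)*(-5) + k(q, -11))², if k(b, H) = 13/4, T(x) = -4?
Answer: 243049/16 ≈ 15191.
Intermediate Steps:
q = 26 (q = 18 - 3*(1 + 7)/(-4 + 1) = 18 - 24/(-3) = 18 - 24*(-1)/3 = 18 - 3*(-8/3) = 18 + 8 = 26)
k(b, H) = 13/4 (k(b, H) = 13*(¼) = 13/4)
((p*6)*(-5) + k(q, -11))² = (-4*6*(-5) + 13/4)² = (-24*(-5) + 13/4)² = (120 + 13/4)² = (493/4)² = 243049/16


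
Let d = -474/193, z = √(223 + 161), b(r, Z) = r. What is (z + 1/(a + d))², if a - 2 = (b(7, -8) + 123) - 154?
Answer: 8554942849/22278400 - 193*√6/295 ≈ 382.40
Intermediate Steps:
z = 8*√6 (z = √384 = 8*√6 ≈ 19.596)
d = -474/193 (d = -474*1/193 = -474/193 ≈ -2.4560)
a = -22 (a = 2 + ((7 + 123) - 154) = 2 + (130 - 154) = 2 - 24 = -22)
(z + 1/(a + d))² = (8*√6 + 1/(-22 - 474/193))² = (8*√6 + 1/(-4720/193))² = (8*√6 - 193/4720)² = (-193/4720 + 8*√6)²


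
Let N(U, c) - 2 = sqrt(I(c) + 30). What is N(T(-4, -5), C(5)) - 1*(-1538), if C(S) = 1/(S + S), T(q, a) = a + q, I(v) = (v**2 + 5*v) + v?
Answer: 1540 + sqrt(3061)/10 ≈ 1545.5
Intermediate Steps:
I(v) = v**2 + 6*v
C(S) = 1/(2*S)
N(U, c) = 2 + sqrt(30 + c*(6 + c)) (N(U, c) = 2 + sqrt(c*(6 + c) + 30) = 2 + sqrt(30 + c*(6 + c)))
N(T(-4, -5), C(5)) - 1*(-1538) = (2 + sqrt(30 + ((1/2)/5)*(6 + (1/2)/5))) - 1*(-1538) = (2 + sqrt(30 + ((1/2)*(1/5))*(6 + (1/2)*(1/5)))) + 1538 = (2 + sqrt(30 + (6 + 1/10)/10)) + 1538 = (2 + sqrt(30 + (1/10)*(61/10))) + 1538 = (2 + sqrt(30 + 61/100)) + 1538 = (2 + sqrt(3061/100)) + 1538 = (2 + sqrt(3061)/10) + 1538 = 1540 + sqrt(3061)/10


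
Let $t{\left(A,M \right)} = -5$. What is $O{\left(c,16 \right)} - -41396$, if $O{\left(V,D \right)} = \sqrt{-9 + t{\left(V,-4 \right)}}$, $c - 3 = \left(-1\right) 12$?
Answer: $41396 + i \sqrt{14} \approx 41396.0 + 3.7417 i$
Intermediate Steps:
$c = -9$ ($c = 3 - 12 = -9$)
$O{\left(V,D \right)} = i \sqrt{14}$ ($O{\left(V,D \right)} = \sqrt{-9 - 5} = \sqrt{-14} = i \sqrt{14}$)
$O{\left(c,16 \right)} - -41396 = i \sqrt{14} - -41396 = i \sqrt{14} + 41396 = 41396 + i \sqrt{14}$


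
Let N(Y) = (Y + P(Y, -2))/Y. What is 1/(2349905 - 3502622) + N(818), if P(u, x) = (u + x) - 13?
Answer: 1868553439/942922506 ≈ 1.9817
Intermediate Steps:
P(u, x) = -13 + u + x
N(Y) = (-15 + 2*Y)/Y (N(Y) = (Y + (-13 + Y - 2))/Y = (Y + (-15 + Y))/Y = (-15 + 2*Y)/Y)
1/(2349905 - 3502622) + N(818) = 1/(2349905 - 3502622) + (2 - 15/818) = 1/(-1152717) + (2 - 15*1/818) = -1/1152717 + (2 - 15/818) = -1/1152717 + 1621/818 = 1868553439/942922506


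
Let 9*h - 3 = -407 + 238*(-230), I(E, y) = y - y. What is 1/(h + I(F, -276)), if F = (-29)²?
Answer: -9/55144 ≈ -0.00016321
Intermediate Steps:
F = 841
I(E, y) = 0
h = -55144/9 (h = ⅓ + (-407 + 238*(-230))/9 = ⅓ + (-407 - 54740)/9 = ⅓ + (⅑)*(-55147) = ⅓ - 55147/9 = -55144/9 ≈ -6127.1)
1/(h + I(F, -276)) = 1/(-55144/9 + 0) = 1/(-55144/9) = -9/55144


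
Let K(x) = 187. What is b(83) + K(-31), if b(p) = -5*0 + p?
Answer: 270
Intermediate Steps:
b(p) = p (b(p) = 0 + p = p)
b(83) + K(-31) = 83 + 187 = 270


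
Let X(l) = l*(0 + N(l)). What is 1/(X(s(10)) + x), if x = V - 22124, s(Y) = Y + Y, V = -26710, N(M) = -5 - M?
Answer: -1/49334 ≈ -2.0270e-5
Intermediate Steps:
s(Y) = 2*Y
X(l) = l*(-5 - l) (X(l) = l*(0 + (-5 - l)) = l*(-5 - l))
x = -48834 (x = -26710 - 22124 = -48834)
1/(X(s(10)) + x) = 1/(-2*10*(5 + 2*10) - 48834) = 1/(-1*20*(5 + 20) - 48834) = 1/(-1*20*25 - 48834) = 1/(-500 - 48834) = 1/(-49334) = -1/49334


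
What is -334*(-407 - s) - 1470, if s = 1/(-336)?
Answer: 22590457/168 ≈ 1.3447e+5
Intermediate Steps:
s = -1/336 ≈ -0.0029762
-334*(-407 - s) - 1470 = -334*(-407 - 1*(-1/336)) - 1470 = -334*(-407 + 1/336) - 1470 = -334*(-136751/336) - 1470 = 22837417/168 - 1470 = 22590457/168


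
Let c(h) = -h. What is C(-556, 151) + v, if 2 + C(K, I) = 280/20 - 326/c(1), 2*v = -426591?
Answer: -425915/2 ≈ -2.1296e+5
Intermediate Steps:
v = -426591/2 (v = (½)*(-426591) = -426591/2 ≈ -2.1330e+5)
C(K, I) = 338 (C(K, I) = -2 + (280/20 - 326/((-1*1))) = -2 + (280*(1/20) - 326/(-1)) = -2 + (14 - 326*(-1)) = -2 + (14 + 326) = -2 + 340 = 338)
C(-556, 151) + v = 338 - 426591/2 = -425915/2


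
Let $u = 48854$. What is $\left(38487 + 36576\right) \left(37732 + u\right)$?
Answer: $6499404918$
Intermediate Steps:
$\left(38487 + 36576\right) \left(37732 + u\right) = \left(38487 + 36576\right) \left(37732 + 48854\right) = 75063 \cdot 86586 = 6499404918$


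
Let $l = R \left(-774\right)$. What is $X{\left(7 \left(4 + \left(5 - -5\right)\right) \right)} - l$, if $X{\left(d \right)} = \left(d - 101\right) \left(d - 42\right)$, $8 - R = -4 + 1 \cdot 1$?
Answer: $8346$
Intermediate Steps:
$R = 11$ ($R = 8 - \left(-4 + 1 \cdot 1\right) = 8 - \left(-4 + 1\right) = 8 - -3 = 8 + 3 = 11$)
$X{\left(d \right)} = \left(-101 + d\right) \left(-42 + d\right)$
$l = -8514$ ($l = 11 \left(-774\right) = -8514$)
$X{\left(7 \left(4 + \left(5 - -5\right)\right) \right)} - l = \left(4242 + \left(7 \left(4 + \left(5 - -5\right)\right)\right)^{2} - 143 \cdot 7 \left(4 + \left(5 - -5\right)\right)\right) - -8514 = \left(4242 + \left(7 \left(4 + \left(5 + 5\right)\right)\right)^{2} - 143 \cdot 7 \left(4 + \left(5 + 5\right)\right)\right) + 8514 = \left(4242 + \left(7 \left(4 + 10\right)\right)^{2} - 143 \cdot 7 \left(4 + 10\right)\right) + 8514 = \left(4242 + \left(7 \cdot 14\right)^{2} - 143 \cdot 7 \cdot 14\right) + 8514 = \left(4242 + 98^{2} - 14014\right) + 8514 = \left(4242 + 9604 - 14014\right) + 8514 = -168 + 8514 = 8346$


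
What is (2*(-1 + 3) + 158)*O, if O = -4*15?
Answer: -9720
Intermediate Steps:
O = -60
(2*(-1 + 3) + 158)*O = (2*(-1 + 3) + 158)*(-60) = (2*2 + 158)*(-60) = (4 + 158)*(-60) = 162*(-60) = -9720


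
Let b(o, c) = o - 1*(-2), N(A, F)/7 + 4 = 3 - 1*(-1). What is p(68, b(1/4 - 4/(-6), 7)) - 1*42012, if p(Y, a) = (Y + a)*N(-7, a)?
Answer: -42012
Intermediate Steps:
N(A, F) = 0 (N(A, F) = -28 + 7*(3 - 1*(-1)) = -28 + 7*(3 + 1) = -28 + 7*4 = -28 + 28 = 0)
b(o, c) = 2 + o (b(o, c) = o + 2 = 2 + o)
p(Y, a) = 0 (p(Y, a) = (Y + a)*0 = 0)
p(68, b(1/4 - 4/(-6), 7)) - 1*42012 = 0 - 1*42012 = 0 - 42012 = -42012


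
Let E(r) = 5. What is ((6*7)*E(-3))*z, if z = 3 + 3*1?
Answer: 1260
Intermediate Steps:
z = 6 (z = 3 + 3 = 6)
((6*7)*E(-3))*z = ((6*7)*5)*6 = (42*5)*6 = 210*6 = 1260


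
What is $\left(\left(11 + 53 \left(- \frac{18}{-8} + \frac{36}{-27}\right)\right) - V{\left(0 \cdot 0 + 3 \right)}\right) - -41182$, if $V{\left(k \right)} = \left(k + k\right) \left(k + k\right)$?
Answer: $\frac{494467}{12} \approx 41206.0$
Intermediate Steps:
$V{\left(k \right)} = 4 k^{2}$ ($V{\left(k \right)} = 2 k 2 k = 4 k^{2}$)
$\left(\left(11 + 53 \left(- \frac{18}{-8} + \frac{36}{-27}\right)\right) - V{\left(0 \cdot 0 + 3 \right)}\right) - -41182 = \left(\left(11 + 53 \left(- \frac{18}{-8} + \frac{36}{-27}\right)\right) - 4 \left(0 \cdot 0 + 3\right)^{2}\right) - -41182 = \left(\left(11 + 53 \left(\left(-18\right) \left(- \frac{1}{8}\right) + 36 \left(- \frac{1}{27}\right)\right)\right) - 4 \left(0 + 3\right)^{2}\right) + 41182 = \left(\left(11 + 53 \left(\frac{9}{4} - \frac{4}{3}\right)\right) - 4 \cdot 3^{2}\right) + 41182 = \left(\left(11 + 53 \cdot \frac{11}{12}\right) - 4 \cdot 9\right) + 41182 = \left(\left(11 + \frac{583}{12}\right) - 36\right) + 41182 = \left(\frac{715}{12} - 36\right) + 41182 = \frac{283}{12} + 41182 = \frac{494467}{12}$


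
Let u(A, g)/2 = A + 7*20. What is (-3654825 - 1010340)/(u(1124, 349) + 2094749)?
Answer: -245535/110383 ≈ -2.2244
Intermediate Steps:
u(A, g) = 280 + 2*A (u(A, g) = 2*(A + 7*20) = 2*(A + 140) = 2*(140 + A) = 280 + 2*A)
(-3654825 - 1010340)/(u(1124, 349) + 2094749) = (-3654825 - 1010340)/((280 + 2*1124) + 2094749) = -4665165/((280 + 2248) + 2094749) = -4665165/(2528 + 2094749) = -4665165/2097277 = -4665165*1/2097277 = -245535/110383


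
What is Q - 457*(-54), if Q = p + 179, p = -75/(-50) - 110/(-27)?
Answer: 1342579/54 ≈ 24863.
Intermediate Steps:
p = 301/54 (p = -75*(-1/50) - 110*(-1/27) = 3/2 + 110/27 = 301/54 ≈ 5.5741)
Q = 9967/54 (Q = 301/54 + 179 = 9967/54 ≈ 184.57)
Q - 457*(-54) = 9967/54 - 457*(-54) = 9967/54 + 24678 = 1342579/54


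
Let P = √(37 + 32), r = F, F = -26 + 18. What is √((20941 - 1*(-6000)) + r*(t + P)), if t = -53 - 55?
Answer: √(27805 - 8*√69) ≈ 166.55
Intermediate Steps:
F = -8
r = -8
t = -108
P = √69 ≈ 8.3066
√((20941 - 1*(-6000)) + r*(t + P)) = √((20941 - 1*(-6000)) - 8*(-108 + √69)) = √((20941 + 6000) + (864 - 8*√69)) = √(26941 + (864 - 8*√69)) = √(27805 - 8*√69)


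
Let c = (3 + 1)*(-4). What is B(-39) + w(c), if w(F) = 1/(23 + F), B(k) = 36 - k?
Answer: 526/7 ≈ 75.143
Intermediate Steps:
c = -16 (c = 4*(-4) = -16)
B(-39) + w(c) = (36 - 1*(-39)) + 1/(23 - 16) = (36 + 39) + 1/7 = 75 + ⅐ = 526/7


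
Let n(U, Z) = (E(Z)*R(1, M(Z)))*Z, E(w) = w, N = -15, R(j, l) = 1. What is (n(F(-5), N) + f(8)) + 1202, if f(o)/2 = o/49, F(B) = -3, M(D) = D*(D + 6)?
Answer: 69939/49 ≈ 1427.3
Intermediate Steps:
M(D) = D*(6 + D)
f(o) = 2*o/49 (f(o) = 2*(o/49) = 2*o/49)
n(U, Z) = Z² (n(U, Z) = (Z*1)*Z = Z*Z = Z²)
(n(F(-5), N) + f(8)) + 1202 = ((-15)² + (2/49)*8) + 1202 = (225 + 16/49) + 1202 = 11041/49 + 1202 = 69939/49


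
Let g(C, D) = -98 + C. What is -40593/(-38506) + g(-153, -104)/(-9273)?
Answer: 386083895/357066138 ≈ 1.0813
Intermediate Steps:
-40593/(-38506) + g(-153, -104)/(-9273) = -40593/(-38506) + (-98 - 153)/(-9273) = -40593*(-1/38506) - 251*(-1/9273) = 40593/38506 + 251/9273 = 386083895/357066138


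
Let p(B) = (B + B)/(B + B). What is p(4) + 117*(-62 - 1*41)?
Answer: -12050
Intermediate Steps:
p(B) = 1 (p(B) = (2*B)/((2*B)) = (2*B)*(1/(2*B)) = 1)
p(4) + 117*(-62 - 1*41) = 1 + 117*(-62 - 1*41) = 1 + 117*(-62 - 41) = 1 + 117*(-103) = 1 - 12051 = -12050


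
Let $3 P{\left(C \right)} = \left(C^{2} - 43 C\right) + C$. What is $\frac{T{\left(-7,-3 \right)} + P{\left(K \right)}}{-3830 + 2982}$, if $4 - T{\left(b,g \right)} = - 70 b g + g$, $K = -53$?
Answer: $- \frac{4733}{1272} \approx -3.7209$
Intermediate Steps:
$T{\left(b,g \right)} = 4 - g + 70 b g$ ($T{\left(b,g \right)} = 4 - \left(- 70 b g + g\right) = 4 - \left(g - 70 b g\right) = 4 + \left(- g + 70 b g\right) = 4 - g + 70 b g$)
$P{\left(C \right)} = - 14 C + \frac{C^{2}}{3}$ ($P{\left(C \right)} = \frac{\left(C^{2} - 43 C\right) + C}{3} = \frac{C^{2} - 42 C}{3} = - 14 C + \frac{C^{2}}{3}$)
$\frac{T{\left(-7,-3 \right)} + P{\left(K \right)}}{-3830 + 2982} = \frac{\left(4 - -3 + 70 \left(-7\right) \left(-3\right)\right) + \frac{1}{3} \left(-53\right) \left(-42 - 53\right)}{-3830 + 2982} = \frac{\left(4 + 3 + 1470\right) + \frac{1}{3} \left(-53\right) \left(-95\right)}{-848} = \left(1477 + \frac{5035}{3}\right) \left(- \frac{1}{848}\right) = \frac{9466}{3} \left(- \frac{1}{848}\right) = - \frac{4733}{1272}$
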